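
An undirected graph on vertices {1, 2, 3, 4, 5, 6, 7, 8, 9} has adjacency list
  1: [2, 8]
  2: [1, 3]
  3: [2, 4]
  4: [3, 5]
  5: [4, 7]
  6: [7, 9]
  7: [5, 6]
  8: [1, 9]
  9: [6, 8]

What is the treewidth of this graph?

A width-2 tree decomposition is:
Bags: B1 = {2, 3, 4}  B2 = {2, 4, 5}  B3 = {2, 5, 7}  B4 = {2, 6, 7}  B5 = {2, 6, 9}  B6 = {2, 8, 9}  B7 = {1, 2, 8}
Tree: B1–B2, B2–B3, B3–B4, B4–B5, B5–B6, B6–B7
Every bag has size at most 3, so the width is 3 − 1 = 2 and tw(G) ≤ 2. The edges 2–3–4–5–7–6–9–8–1–2 form a cycle, so G is not a tree and its treewidth is at least 2. Therefore the treewidth is 2.

2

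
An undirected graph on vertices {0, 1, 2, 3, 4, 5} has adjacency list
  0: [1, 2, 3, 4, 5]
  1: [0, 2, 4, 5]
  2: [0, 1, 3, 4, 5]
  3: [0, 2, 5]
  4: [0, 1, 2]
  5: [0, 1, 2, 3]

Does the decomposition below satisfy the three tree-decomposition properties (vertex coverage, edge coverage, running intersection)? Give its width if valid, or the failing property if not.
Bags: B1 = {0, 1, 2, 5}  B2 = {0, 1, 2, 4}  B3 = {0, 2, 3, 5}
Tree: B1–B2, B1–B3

Yes; width 3.

Vertex coverage: the bags together contain {0, 1, 2, 3, 4, 5}, the full vertex set. Edge coverage: each edge of G has both endpoints in at least one bag. Running intersection: for every vertex, the bags containing it form a connected subtree. All three properties hold, so this is a valid tree decomposition of width max|bag| − 1 = 3, and hence tw(G) ≤ 3.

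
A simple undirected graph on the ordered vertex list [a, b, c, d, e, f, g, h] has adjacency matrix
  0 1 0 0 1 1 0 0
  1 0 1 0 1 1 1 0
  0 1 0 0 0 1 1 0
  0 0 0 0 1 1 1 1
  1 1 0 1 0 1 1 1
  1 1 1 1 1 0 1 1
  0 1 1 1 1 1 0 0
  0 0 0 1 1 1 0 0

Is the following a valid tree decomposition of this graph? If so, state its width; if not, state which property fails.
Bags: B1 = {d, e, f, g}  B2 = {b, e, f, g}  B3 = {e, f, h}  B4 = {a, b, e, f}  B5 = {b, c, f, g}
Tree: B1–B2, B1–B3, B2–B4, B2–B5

No — edge (d,h) lies in no bag.

A tree decomposition must satisfy three properties: every vertex lies in some bag; for every edge, both endpoints lie together in some bag; and for every vertex, the bags containing it form a connected subtree. Here edge (d,h) lies in no bag, so the decomposition is invalid.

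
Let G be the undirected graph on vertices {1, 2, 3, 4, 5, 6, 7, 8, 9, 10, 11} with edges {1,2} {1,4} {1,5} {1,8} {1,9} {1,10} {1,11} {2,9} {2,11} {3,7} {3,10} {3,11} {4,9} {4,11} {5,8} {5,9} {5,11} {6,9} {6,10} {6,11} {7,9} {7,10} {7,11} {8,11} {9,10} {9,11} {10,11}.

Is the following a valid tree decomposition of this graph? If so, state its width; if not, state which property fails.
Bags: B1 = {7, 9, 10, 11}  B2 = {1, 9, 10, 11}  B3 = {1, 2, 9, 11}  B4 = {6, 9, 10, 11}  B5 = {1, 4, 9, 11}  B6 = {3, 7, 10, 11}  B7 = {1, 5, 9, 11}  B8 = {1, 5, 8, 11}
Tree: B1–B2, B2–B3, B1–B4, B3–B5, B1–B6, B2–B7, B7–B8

Yes; width 3.

Every vertex of G appears in some bag (union = {1, 2, 3, 4, 5, 6, 7, 8, 9, 10, 11}); every edge is covered by a bag; and for each vertex v the set of bags containing v is connected in the bag tree. The decomposition is therefore valid. The largest bag has 4 vertices, so the width is 3.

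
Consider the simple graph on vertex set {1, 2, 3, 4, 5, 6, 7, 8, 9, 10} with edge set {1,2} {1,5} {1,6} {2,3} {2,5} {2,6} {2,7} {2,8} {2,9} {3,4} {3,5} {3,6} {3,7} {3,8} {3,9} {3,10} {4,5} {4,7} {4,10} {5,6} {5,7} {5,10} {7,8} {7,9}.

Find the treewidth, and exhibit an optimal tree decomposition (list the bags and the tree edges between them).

Each bag holds 4 vertices, so the decomposition has width 3, which upper-bounds the treewidth. On the other hand G contains the 4-clique {1, 2, 5, 6}. A clique must lie in a single bag of any decomposition, so no decomposition can have width below 3. Therefore the treewidth is 3.

Treewidth 3.
Bags: B1 = {2, 3, 5, 7}  B2 = {2, 3, 7, 8}  B3 = {3, 4, 5, 7}  B4 = {2, 3, 5, 6}  B5 = {3, 4, 5, 10}  B6 = {1, 2, 5, 6}  B7 = {2, 3, 7, 9}
Tree: B1–B2, B1–B3, B1–B4, B3–B5, B4–B6, B2–B7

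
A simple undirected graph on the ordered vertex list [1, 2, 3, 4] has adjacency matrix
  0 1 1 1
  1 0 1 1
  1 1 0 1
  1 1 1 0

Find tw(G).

3

A width-3 tree decomposition is:
Bags: B1 = {1, 2, 3, 4}
Tree: (single bag)
A single bag containing all 4 vertices is trivially a valid decomposition of width 3. Conversely, {1, 2, 3, 4} is a clique of size 4, and the vertices of any clique must share a bag in every tree decomposition; so some bag has ≥ 4 vertices and tw(G) ≥ 3. Therefore the treewidth is 3.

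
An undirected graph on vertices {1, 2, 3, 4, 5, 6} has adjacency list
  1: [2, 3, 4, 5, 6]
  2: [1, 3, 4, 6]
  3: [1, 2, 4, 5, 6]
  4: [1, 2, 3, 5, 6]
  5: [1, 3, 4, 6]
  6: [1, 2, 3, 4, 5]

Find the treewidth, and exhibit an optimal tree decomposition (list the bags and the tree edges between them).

Treewidth 4.
Bags: B1 = {1, 3, 4, 5, 6}  B2 = {1, 2, 3, 4, 6}
Tree: B1–B2

The largest bag has 5 vertices, giving width 4; this decomposition certifies tw(G) ≤ 4. On the other hand G contains the 5-clique {1, 2, 3, 4, 6}. A clique must lie in a single bag of any decomposition, so no decomposition can have width below 4. Combining the bounds, tw(G) = 4.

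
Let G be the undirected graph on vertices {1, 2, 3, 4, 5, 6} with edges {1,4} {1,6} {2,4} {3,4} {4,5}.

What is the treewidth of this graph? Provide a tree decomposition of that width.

Treewidth 1.
Bags: B1 = {2, 4}  B2 = {4, 5}  B3 = {1, 4}  B4 = {1, 6}  B5 = {3, 4}
Tree: B1–B2, B2–B3, B3–B4, B3–B5

Every bag has size at most 2, so the width is 2 − 1 = 1 and tw(G) ≤ 1. G has an edge, so its treewidth is at least 1. Combining the bounds, tw(G) = 1.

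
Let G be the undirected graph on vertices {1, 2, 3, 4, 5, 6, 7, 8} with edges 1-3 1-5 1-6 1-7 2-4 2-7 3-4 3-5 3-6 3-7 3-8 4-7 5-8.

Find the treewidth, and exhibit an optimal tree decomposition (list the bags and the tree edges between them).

Treewidth 2.
One such decomposition:
Bags: B1 = {3, 4, 7}  B2 = {2, 4, 7}  B3 = {1, 3, 7}  B4 = {1, 3, 5}  B5 = {3, 5, 8}  B6 = {1, 3, 6}
Tree: B1–B2, B1–B3, B3–B4, B4–B5, B3–B6

Every bag has size at most 3, so the width is 3 − 1 = 2 and tw(G) ≤ 2. On the other hand G contains the 3-clique {2, 4, 7}. A clique must lie in a single bag of any decomposition, so no decomposition can have width below 2. Combining the bounds, tw(G) = 2.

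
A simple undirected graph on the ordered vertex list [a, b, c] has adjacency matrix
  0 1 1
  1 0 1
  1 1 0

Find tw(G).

2

A width-2 tree decomposition is:
Bags: B1 = {a, b, c}
Tree: (single bag)
With just one bag of size 3, the width is 3 − 1 = 2, so tw(G) ≤ 2. Conversely, {a, b, c} is a clique of size 3, and the vertices of any clique must share a bag in every tree decomposition; so some bag has ≥ 3 vertices and tw(G) ≥ 2. Hence tw(G) = 2 exactly.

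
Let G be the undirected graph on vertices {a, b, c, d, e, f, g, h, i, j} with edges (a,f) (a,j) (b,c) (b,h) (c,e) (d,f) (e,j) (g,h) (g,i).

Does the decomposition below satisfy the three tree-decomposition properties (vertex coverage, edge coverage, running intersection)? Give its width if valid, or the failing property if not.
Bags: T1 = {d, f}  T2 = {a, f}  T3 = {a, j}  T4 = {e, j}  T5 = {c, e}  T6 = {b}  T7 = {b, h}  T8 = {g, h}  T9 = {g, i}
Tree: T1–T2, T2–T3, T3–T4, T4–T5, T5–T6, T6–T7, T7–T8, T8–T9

No — edge (c,b) lies in no bag.

A tree decomposition must satisfy three properties: every vertex lies in some bag; for every edge, both endpoints lie together in some bag; and for every vertex, the bags containing it form a connected subtree. Here edge (c,b) lies in no bag, so the decomposition is invalid.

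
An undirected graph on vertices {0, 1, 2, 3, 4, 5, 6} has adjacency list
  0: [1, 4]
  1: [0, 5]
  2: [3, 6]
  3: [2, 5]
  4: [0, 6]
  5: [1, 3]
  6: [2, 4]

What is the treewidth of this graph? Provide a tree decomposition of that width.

Each bag holds 3 vertices, so the decomposition has width 2, which upper-bounds the treewidth. For the lower bound, G contains the cycle 6–4–0–1–5–3–2–6, so G is not a forest; only forests have treewidth ≤ 1, hence tw(G) ≥ 2. Combining the bounds, tw(G) = 2.

Treewidth 2.
Bags: B1 = {0, 4, 6}  B2 = {0, 1, 6}  B3 = {1, 5, 6}  B4 = {3, 5, 6}  B5 = {2, 3, 6}
Tree: B1–B2, B2–B3, B3–B4, B4–B5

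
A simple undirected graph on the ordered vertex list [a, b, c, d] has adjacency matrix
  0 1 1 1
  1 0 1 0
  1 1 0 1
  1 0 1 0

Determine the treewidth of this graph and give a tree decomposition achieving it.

Every bag has size at most 3, so the width is 3 − 1 = 2 and tw(G) ≤ 2. Conversely, {a, c, d} is a clique of size 3, and the vertices of any clique must share a bag in every tree decomposition; so some bag has ≥ 3 vertices and tw(G) ≥ 2. Therefore the treewidth is 2.

Treewidth 2.
Bags: B1 = {a, c, d}  B2 = {a, b, c}
Tree: B1–B2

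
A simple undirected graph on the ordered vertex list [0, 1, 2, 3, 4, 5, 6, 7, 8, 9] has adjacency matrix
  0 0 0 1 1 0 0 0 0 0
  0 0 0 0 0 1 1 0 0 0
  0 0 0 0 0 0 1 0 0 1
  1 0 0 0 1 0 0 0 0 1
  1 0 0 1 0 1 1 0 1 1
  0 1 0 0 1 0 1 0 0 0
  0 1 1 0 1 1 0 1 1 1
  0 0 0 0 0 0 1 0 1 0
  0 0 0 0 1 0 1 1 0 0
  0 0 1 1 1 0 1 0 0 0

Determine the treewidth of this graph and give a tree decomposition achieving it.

The largest bag has 3 vertices, giving width 2; this decomposition certifies tw(G) ≤ 2. For the lower bound, the 3 vertices {0, 3, 4} are pairwise adjacent, and any tree decomposition puts a clique entirely inside one bag — forcing width ≥ 2. The upper and lower bounds meet at 2, so that is the treewidth.

Treewidth 2.
One optimal decomposition is:
Bags: B1 = {4, 6, 9}  B2 = {2, 6, 9}  B3 = {3, 4, 9}  B4 = {4, 6, 8}  B5 = {6, 7, 8}  B6 = {0, 3, 4}  B7 = {4, 5, 6}  B8 = {1, 5, 6}
Tree: B1–B2, B1–B3, B1–B4, B4–B5, B3–B6, B1–B7, B7–B8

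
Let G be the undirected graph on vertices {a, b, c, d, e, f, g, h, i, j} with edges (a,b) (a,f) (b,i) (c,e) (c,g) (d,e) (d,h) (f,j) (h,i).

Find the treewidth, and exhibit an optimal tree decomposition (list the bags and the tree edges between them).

Treewidth 1.
One such decomposition:
Bags: B1 = {c, g}  B2 = {c, e}  B3 = {d, e}  B4 = {d, h}  B5 = {h, i}  B6 = {b, i}  B7 = {a, b}  B8 = {a, f}  B9 = {f, j}
Tree: B1–B2, B2–B3, B3–B4, B4–B5, B5–B6, B6–B7, B7–B8, B8–B9

The largest bag has 2 vertices, giving width 1; this decomposition certifies tw(G) ≤ 1. G has an edge, so its treewidth is at least 1. Therefore the treewidth is 1.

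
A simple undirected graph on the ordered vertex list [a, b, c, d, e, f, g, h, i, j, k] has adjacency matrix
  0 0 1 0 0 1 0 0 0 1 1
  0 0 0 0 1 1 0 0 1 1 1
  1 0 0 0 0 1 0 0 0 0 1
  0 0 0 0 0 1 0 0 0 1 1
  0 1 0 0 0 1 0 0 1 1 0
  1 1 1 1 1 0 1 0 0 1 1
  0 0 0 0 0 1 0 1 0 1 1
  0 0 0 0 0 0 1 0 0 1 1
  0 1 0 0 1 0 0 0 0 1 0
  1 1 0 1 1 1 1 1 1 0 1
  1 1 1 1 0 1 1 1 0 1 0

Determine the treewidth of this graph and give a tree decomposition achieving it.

Treewidth 3.
One optimal decomposition is:
Bags: B1 = {a, f, j, k}  B2 = {a, c, f, k}  B3 = {b, f, j, k}  B4 = {d, f, j, k}  B5 = {f, g, j, k}  B6 = {b, e, f, j}  B7 = {g, h, j, k}  B8 = {b, e, i, j}
Tree: B1–B2, B1–B3, B1–B4, B1–B5, B3–B6, B5–B7, B6–B8

Every bag has size at most 4, so the width is 4 − 1 = 3 and tw(G) ≤ 3. On the other hand G contains the 4-clique {g, h, j, k}. A clique must lie in a single bag of any decomposition, so no decomposition can have width below 3. Therefore the treewidth is 3.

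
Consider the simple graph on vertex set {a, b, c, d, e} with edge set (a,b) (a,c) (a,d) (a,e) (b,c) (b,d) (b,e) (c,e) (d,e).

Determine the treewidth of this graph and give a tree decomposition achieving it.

Treewidth 3.
Bags: B1 = {a, b, c, e}  B2 = {a, b, d, e}
Tree: B1–B2

Each bag holds 4 vertices, so the decomposition has width 3, which upper-bounds the treewidth. Conversely, {a, b, d, e} is a clique of size 4, and the vertices of any clique must share a bag in every tree decomposition; so some bag has ≥ 4 vertices and tw(G) ≥ 3. The upper and lower bounds meet at 3, so that is the treewidth.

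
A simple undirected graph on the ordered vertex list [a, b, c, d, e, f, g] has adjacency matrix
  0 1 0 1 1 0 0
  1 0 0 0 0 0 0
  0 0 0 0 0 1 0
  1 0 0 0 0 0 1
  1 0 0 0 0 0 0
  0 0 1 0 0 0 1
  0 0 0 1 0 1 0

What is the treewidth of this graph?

A width-1 tree decomposition is:
Bags: B1 = {a, d}  B2 = {a, b}  B3 = {d, g}  B4 = {a, e}  B5 = {f, g}  B6 = {c, f}
Tree: B1–B2, B1–B3, B1–B4, B3–B5, B5–B6
Every bag has size at most 2, so the width is 2 − 1 = 1 and tw(G) ≤ 1. G has an edge, so its treewidth is at least 1. Hence tw(G) = 1 exactly.

1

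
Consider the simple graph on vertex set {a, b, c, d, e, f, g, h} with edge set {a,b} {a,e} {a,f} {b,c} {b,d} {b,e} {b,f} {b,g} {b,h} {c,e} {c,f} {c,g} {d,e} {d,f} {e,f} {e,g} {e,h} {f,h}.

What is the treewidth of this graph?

A width-3 tree decomposition is:
Bags: B1 = {b, c, e, f}  B2 = {a, b, e, f}  B3 = {b, e, f, h}  B4 = {b, c, e, g}  B5 = {b, d, e, f}
Tree: B1–B2, B2–B3, B1–B4, B1–B5
Every bag has size at most 4, so the width is 4 − 1 = 3 and tw(G) ≤ 3. On the other hand G contains the 4-clique {b, c, e, g}. A clique must lie in a single bag of any decomposition, so no decomposition can have width below 3. Combining the bounds, tw(G) = 3.

3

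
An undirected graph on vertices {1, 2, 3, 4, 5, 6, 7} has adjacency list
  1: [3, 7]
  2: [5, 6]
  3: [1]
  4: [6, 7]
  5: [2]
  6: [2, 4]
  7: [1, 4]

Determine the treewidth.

1

A width-1 tree decomposition is:
Bags: B1 = {2, 5}  B2 = {2, 6}  B3 = {4, 6}  B4 = {4, 7}  B5 = {1, 7}  B6 = {1, 3}
Tree: B1–B2, B2–B3, B3–B4, B4–B5, B5–B6
The largest bag has 2 vertices, giving width 1; this decomposition certifies tw(G) ≤ 1. G has an edge, so its treewidth is at least 1. Combining the bounds, tw(G) = 1.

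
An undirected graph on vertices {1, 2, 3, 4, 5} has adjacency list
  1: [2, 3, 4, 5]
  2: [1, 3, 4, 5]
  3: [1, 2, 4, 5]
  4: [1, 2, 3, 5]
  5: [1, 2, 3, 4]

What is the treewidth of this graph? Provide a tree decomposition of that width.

Treewidth 4.
One such decomposition:
Bags: B1 = {1, 2, 3, 4, 5}
Tree: (single bag)

A single bag containing all 5 vertices is trivially a valid decomposition of width 4. On the other hand G contains the 5-clique {1, 2, 3, 4, 5}. A clique must lie in a single bag of any decomposition, so no decomposition can have width below 4. Combining the bounds, tw(G) = 4.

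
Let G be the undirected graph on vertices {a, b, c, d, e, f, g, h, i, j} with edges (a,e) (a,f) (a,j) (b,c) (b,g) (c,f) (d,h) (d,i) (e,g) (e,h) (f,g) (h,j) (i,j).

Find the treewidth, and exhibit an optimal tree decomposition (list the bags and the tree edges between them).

Treewidth 2.
One such decomposition:
Bags: B1 = {b, c, f}  B2 = {b, f, g}  B3 = {a, f, g}  B4 = {a, e, g}  B5 = {a, e, j}  B6 = {e, h, j}  B7 = {h, i, j}  B8 = {d, h, i}
Tree: B1–B2, B2–B3, B3–B4, B4–B5, B5–B6, B6–B7, B7–B8

Every bag has size at most 3, so the width is 3 − 1 = 2 and tw(G) ≤ 2. For the lower bound, G contains the cycle c–b–g–f–c, so G is not a forest; only forests have treewidth ≤ 1, hence tw(G) ≥ 2. The upper and lower bounds meet at 2, so that is the treewidth.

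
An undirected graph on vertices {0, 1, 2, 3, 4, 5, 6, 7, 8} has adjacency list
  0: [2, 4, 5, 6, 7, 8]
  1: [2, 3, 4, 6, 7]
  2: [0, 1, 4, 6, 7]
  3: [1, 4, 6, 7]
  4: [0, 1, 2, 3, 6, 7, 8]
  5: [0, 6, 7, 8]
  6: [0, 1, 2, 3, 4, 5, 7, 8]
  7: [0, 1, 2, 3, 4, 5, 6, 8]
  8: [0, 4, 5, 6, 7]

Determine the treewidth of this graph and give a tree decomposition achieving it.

The largest bag has 5 vertices, giving width 4; this decomposition certifies tw(G) ≤ 4. Conversely, {0, 4, 6, 7, 8} is a clique of size 5, and the vertices of any clique must share a bag in every tree decomposition; so some bag has ≥ 5 vertices and tw(G) ≥ 4. Hence tw(G) = 4 exactly.

Treewidth 4.
Bags: B1 = {0, 2, 4, 6, 7}  B2 = {0, 4, 6, 7, 8}  B3 = {1, 2, 4, 6, 7}  B4 = {1, 3, 4, 6, 7}  B5 = {0, 5, 6, 7, 8}
Tree: B1–B2, B1–B3, B3–B4, B2–B5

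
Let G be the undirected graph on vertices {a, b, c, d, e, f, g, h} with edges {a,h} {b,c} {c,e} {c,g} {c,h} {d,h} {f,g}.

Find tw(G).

1

A width-1 tree decomposition is:
Bags: B1 = {c, g}  B2 = {c, e}  B3 = {c, h}  B4 = {f, g}  B5 = {a, h}  B6 = {d, h}  B7 = {b, c}
Tree: B1–B2, B1–B3, B1–B4, B3–B5, B5–B6, B2–B7
Each bag holds 2 vertices, so the decomposition has width 1, which upper-bounds the treewidth. Since G has at least one edge (e.g. g–c), it is not an edgeless graph, so tw(G) ≥ 1. Hence tw(G) = 1 exactly.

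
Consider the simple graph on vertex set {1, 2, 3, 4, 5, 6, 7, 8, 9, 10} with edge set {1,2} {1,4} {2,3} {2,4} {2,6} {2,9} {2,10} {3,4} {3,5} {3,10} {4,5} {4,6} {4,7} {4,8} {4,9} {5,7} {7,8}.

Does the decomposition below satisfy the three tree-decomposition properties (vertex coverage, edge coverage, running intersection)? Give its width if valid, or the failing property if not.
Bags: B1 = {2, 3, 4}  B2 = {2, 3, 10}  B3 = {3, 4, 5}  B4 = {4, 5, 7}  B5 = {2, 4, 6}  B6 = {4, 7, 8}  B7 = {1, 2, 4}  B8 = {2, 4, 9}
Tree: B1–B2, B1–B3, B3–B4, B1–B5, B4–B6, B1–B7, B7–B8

Checking the three conditions: (i) the bags cover all of {1, 2, 3, 4, 5, 6, 7, 8, 9, 10}; (ii) for each edge, some bag contains both endpoints; (iii) the bags containing any fixed vertex form a subtree. All hold, so the decomposition is valid with width 3 − 1 = 2.

Yes; width 2.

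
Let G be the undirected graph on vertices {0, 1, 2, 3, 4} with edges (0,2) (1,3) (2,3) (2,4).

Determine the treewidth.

A width-1 tree decomposition is:
Bags: B1 = {2, 3}  B2 = {0, 2}  B3 = {2, 4}  B4 = {1, 3}
Tree: B1–B2, B1–B3, B1–B4
The largest bag has 2 vertices, giving width 1; this decomposition certifies tw(G) ≤ 1. Any graph with an edge has treewidth ≥ 1, and G has the edge 2–3. Therefore the treewidth is 1.

1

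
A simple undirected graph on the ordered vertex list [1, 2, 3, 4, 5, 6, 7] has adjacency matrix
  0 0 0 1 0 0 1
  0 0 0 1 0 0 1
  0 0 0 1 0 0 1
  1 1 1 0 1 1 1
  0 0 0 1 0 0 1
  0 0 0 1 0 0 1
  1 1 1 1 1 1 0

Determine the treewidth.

A width-2 tree decomposition is:
Bags: B1 = {4, 6, 7}  B2 = {4, 5, 7}  B3 = {1, 4, 7}  B4 = {3, 4, 7}  B5 = {2, 4, 7}
Tree: B1–B2, B2–B3, B2–B4, B3–B5
The largest bag has 3 vertices, giving width 2; this decomposition certifies tw(G) ≤ 2. Conversely, {1, 4, 7} is a clique of size 3, and the vertices of any clique must share a bag in every tree decomposition; so some bag has ≥ 3 vertices and tw(G) ≥ 2. Therefore the treewidth is 2.

2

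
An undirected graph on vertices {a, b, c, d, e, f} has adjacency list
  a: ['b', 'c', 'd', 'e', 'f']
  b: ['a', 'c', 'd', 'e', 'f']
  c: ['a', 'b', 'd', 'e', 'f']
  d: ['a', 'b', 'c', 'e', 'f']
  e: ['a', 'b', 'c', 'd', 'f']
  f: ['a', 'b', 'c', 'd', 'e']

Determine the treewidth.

A width-5 tree decomposition is:
Bags: B1 = {a, b, c, d, e, f}
Tree: (single bag)
With just one bag of size 6, the width is 6 − 1 = 5, so tw(G) ≤ 5. For the lower bound, the 6 vertices {a, b, c, d, e, f} are pairwise adjacent, and any tree decomposition puts a clique entirely inside one bag — forcing width ≥ 5. Therefore the treewidth is 5.

5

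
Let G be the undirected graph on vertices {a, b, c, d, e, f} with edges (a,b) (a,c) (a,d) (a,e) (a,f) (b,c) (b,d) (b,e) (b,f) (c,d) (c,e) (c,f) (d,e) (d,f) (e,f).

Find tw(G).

5

A width-5 tree decomposition is:
Bags: B1 = {a, b, c, d, e, f}
Tree: (single bag)
With just one bag of size 6, the width is 6 − 1 = 5, so tw(G) ≤ 5. For the lower bound, the 6 vertices {a, b, c, d, e, f} are pairwise adjacent, and any tree decomposition puts a clique entirely inside one bag — forcing width ≥ 5. The upper and lower bounds meet at 5, so that is the treewidth.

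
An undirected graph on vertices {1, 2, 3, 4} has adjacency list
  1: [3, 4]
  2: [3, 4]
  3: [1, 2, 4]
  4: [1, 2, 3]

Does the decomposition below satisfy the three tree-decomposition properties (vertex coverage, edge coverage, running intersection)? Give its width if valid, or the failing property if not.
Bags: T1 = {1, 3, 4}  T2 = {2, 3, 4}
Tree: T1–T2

Yes; width 2.

Every vertex of G appears in some bag (union = {1, 2, 3, 4}); every edge is covered by a bag; and for each vertex v the set of bags containing v is connected in the bag tree. The decomposition is therefore valid. The largest bag has 3 vertices, so the width is 2.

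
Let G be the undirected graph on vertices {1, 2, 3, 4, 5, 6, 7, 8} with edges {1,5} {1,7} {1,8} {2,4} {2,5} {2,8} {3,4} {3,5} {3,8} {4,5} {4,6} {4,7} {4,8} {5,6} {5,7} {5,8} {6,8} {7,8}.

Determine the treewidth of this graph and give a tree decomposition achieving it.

Treewidth 3.
Bags: B1 = {4, 5, 7, 8}  B2 = {2, 4, 5, 8}  B3 = {4, 5, 6, 8}  B4 = {3, 4, 5, 8}  B5 = {1, 5, 7, 8}
Tree: B1–B2, B1–B3, B3–B4, B1–B5

The largest bag has 4 vertices, giving width 3; this decomposition certifies tw(G) ≤ 3. For the lower bound, the 4 vertices {1, 5, 7, 8} are pairwise adjacent, and any tree decomposition puts a clique entirely inside one bag — forcing width ≥ 3. Hence tw(G) = 3 exactly.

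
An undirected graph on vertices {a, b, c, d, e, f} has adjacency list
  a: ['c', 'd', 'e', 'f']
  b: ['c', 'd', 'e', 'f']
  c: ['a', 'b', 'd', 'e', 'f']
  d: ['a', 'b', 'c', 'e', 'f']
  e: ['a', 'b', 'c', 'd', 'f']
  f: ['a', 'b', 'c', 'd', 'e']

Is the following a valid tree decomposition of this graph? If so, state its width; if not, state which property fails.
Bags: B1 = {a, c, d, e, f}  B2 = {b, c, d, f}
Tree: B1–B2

A tree decomposition must satisfy three properties: every vertex lies in some bag; for every edge, both endpoints lie together in some bag; and for every vertex, the bags containing it form a connected subtree. Here edge (e,b) lies in no bag, so the decomposition is invalid.

No — edge (e,b) lies in no bag.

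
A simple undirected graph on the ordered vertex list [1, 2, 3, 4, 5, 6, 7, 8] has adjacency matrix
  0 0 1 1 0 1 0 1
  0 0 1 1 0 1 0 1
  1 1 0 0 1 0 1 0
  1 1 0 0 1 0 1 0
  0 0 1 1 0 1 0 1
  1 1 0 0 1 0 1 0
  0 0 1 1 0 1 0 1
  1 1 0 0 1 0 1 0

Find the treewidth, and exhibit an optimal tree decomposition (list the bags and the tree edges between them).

Treewidth 4.
One such decomposition:
Bags: B1 = {1, 2, 5, 6, 7}  B2 = {1, 2, 4, 5, 7}  B3 = {1, 2, 5, 7, 8}  B4 = {1, 2, 3, 5, 7}
Tree: B1–B2, B2–B3, B3–B4

Each bag holds 5 vertices, so the decomposition has width 4, which upper-bounds the treewidth. For the lower bound: the 5 vertex sets {1,6}, {4,7}, {5,8}, {2}, {3} are disjoint, each induces a connected subgraph, and every pair is joined by at least one edge of G. Contracting each set to a single vertex therefore yields K_{5} as a minor, and since treewidth is minor-monotone, tw(G) ≥ tw(K_{5}) = 4. Combining the bounds, tw(G) = 4.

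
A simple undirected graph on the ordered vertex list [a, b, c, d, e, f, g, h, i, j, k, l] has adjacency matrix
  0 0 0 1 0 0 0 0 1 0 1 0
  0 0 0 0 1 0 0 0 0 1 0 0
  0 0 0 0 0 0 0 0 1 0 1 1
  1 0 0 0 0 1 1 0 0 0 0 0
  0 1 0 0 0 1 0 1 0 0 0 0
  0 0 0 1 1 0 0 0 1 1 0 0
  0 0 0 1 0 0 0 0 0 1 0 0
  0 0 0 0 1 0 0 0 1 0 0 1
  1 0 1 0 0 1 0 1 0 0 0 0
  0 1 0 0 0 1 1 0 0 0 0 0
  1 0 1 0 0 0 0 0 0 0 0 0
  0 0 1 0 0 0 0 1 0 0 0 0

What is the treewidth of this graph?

3

A width-3 tree decomposition is:
Bags: B1 = {c, h, k, l}  B2 = {c, h, i, k}  B3 = {a, h, i, k}  B4 = {a, e, h, i}  B5 = {a, e, f, i}  B6 = {a, d, e, f}  B7 = {b, d, e, f}  B8 = {b, d, f, j}  B9 = {b, d, g, j}
Tree: B1–B2, B2–B3, B3–B4, B4–B5, B5–B6, B6–B7, B7–B8, B8–B9
Each bag holds 4 vertices, so the decomposition has width 3, which upper-bounds the treewidth. For the lower bound: the 4 vertex sets {c,k,l}, {h}, {i}, {a,d,e,f} are disjoint, each induces a connected subgraph, and every pair is joined by at least one edge of G. Contracting each set to a single vertex therefore yields K_{4} as a minor, and since treewidth is minor-monotone, tw(G) ≥ tw(K_{4}) = 3. Hence tw(G) = 3 exactly.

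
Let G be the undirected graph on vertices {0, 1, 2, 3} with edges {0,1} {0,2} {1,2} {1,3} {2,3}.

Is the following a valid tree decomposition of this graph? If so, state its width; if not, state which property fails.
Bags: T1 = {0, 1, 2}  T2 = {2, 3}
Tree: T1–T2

A tree decomposition must satisfy three properties: every vertex lies in some bag; for every edge, both endpoints lie together in some bag; and for every vertex, the bags containing it form a connected subtree. Here edge (1,3) lies in no bag, so the decomposition is invalid.

No — edge (1,3) lies in no bag.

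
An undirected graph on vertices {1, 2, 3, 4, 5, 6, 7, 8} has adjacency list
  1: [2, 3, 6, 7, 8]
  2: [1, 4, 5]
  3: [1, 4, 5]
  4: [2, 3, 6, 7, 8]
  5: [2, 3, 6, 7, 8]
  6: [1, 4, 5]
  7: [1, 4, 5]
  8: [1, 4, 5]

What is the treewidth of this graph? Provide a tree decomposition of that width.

Treewidth 3.
One optimal decomposition is:
Bags: B1 = {1, 4, 5, 8}  B2 = {1, 4, 5, 7}  B3 = {1, 2, 4, 5}  B4 = {1, 4, 5, 6}  B5 = {1, 3, 4, 5}
Tree: B1–B2, B2–B3, B3–B4, B4–B5

Every bag has size at most 4, so the width is 4 − 1 = 3 and tw(G) ≤ 3. For the lower bound: the 4 vertex sets {5,8}, {1,7}, {4}, {2} are disjoint, each induces a connected subgraph, and every pair is joined by at least one edge of G. Contracting each set to a single vertex therefore yields K_{4} as a minor, and since treewidth is minor-monotone, tw(G) ≥ tw(K_{4}) = 3. Therefore the treewidth is 3.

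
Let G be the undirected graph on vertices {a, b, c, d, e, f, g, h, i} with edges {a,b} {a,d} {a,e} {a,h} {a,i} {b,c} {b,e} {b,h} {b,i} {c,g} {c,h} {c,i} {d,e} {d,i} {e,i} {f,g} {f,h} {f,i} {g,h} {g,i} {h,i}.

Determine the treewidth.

A width-3 tree decomposition is:
Bags: B1 = {b, c, h, i}  B2 = {c, g, h, i}  B3 = {a, b, h, i}  B4 = {a, b, e, i}  B5 = {f, g, h, i}  B6 = {a, d, e, i}
Tree: B1–B2, B1–B3, B3–B4, B2–B5, B4–B6
Every bag has size at most 4, so the width is 4 − 1 = 3 and tw(G) ≤ 3. On the other hand G contains the 4-clique {a, d, e, i}. A clique must lie in a single bag of any decomposition, so no decomposition can have width below 3. Therefore the treewidth is 3.

3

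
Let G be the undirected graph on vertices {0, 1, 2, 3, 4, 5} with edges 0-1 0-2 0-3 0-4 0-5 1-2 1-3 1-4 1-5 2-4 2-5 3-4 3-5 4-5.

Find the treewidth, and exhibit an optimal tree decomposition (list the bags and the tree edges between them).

Treewidth 4.
One such decomposition:
Bags: B1 = {0, 1, 3, 4, 5}  B2 = {0, 1, 2, 4, 5}
Tree: B1–B2

The largest bag has 5 vertices, giving width 4; this decomposition certifies tw(G) ≤ 4. For the lower bound, the 5 vertices {0, 1, 2, 4, 5} are pairwise adjacent, and any tree decomposition puts a clique entirely inside one bag — forcing width ≥ 4. Hence tw(G) = 4 exactly.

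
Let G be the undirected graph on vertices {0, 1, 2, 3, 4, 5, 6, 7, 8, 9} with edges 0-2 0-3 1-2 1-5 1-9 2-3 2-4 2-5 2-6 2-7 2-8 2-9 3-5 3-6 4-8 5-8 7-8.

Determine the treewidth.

A width-2 tree decomposition is:
Bags: B1 = {2, 5, 8}  B2 = {2, 3, 5}  B3 = {2, 4, 8}  B4 = {1, 2, 5}  B5 = {2, 7, 8}  B6 = {2, 3, 6}  B7 = {1, 2, 9}  B8 = {0, 2, 3}
Tree: B1–B2, B1–B3, B2–B4, B1–B5, B2–B6, B4–B7, B6–B8
Each bag holds 3 vertices, so the decomposition has width 2, which upper-bounds the treewidth. For the lower bound, the 3 vertices {1, 2, 9} are pairwise adjacent, and any tree decomposition puts a clique entirely inside one bag — forcing width ≥ 2. Therefore the treewidth is 2.

2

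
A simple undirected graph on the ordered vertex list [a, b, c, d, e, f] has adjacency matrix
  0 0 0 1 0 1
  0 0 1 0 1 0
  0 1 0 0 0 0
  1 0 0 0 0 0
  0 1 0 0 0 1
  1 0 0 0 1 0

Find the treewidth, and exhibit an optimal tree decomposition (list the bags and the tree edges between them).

Treewidth 1.
Bags: B1 = {a, d}  B2 = {a, f}  B3 = {e, f}  B4 = {b, e}  B5 = {b, c}
Tree: B1–B2, B2–B3, B3–B4, B4–B5

The largest bag has 2 vertices, giving width 1; this decomposition certifies tw(G) ≤ 1. G has an edge, so its treewidth is at least 1. The upper and lower bounds meet at 1, so that is the treewidth.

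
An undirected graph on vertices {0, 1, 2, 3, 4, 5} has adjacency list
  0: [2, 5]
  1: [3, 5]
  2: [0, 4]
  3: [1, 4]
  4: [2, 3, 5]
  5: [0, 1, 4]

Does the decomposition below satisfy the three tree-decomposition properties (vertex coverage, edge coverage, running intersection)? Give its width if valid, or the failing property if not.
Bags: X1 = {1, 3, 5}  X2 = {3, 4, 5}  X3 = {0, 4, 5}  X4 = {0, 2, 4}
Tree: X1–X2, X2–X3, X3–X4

Every vertex of G appears in some bag (union = {0, 1, 2, 3, 4, 5}); every edge is covered by a bag; and for each vertex v the set of bags containing v is connected in the bag tree. The decomposition is therefore valid. The largest bag has 3 vertices, so the width is 2.

Yes; width 2.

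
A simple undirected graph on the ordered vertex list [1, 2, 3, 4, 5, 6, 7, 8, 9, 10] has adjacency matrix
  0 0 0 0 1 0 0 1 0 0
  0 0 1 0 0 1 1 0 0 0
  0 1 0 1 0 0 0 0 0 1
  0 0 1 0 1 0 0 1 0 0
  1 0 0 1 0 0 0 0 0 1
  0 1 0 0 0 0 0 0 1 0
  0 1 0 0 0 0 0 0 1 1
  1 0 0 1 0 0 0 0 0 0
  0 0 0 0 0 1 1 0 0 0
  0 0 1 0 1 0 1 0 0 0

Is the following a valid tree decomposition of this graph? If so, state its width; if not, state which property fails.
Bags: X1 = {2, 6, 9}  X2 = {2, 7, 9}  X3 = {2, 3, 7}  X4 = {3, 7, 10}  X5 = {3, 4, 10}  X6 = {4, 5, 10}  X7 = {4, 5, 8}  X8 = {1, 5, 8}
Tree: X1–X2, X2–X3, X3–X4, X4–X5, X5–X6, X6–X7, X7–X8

Yes; width 2.

Every vertex of G appears in some bag (union = {1, 2, 3, 4, 5, 6, 7, 8, 9, 10}); every edge is covered by a bag; and for each vertex v the set of bags containing v is connected in the bag tree. The decomposition is therefore valid. The largest bag has 3 vertices, so the width is 2.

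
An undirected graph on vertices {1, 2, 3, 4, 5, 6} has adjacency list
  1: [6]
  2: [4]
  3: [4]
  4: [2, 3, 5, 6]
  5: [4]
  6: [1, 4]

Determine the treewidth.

1

A width-1 tree decomposition is:
Bags: B1 = {1, 6}  B2 = {4, 6}  B3 = {2, 4}  B4 = {3, 4}  B5 = {4, 5}
Tree: B1–B2, B2–B3, B3–B4, B4–B5
Each bag holds 2 vertices, so the decomposition has width 1, which upper-bounds the treewidth. Since G has at least one edge (e.g. 1–6), it is not an edgeless graph, so tw(G) ≥ 1. Combining the bounds, tw(G) = 1.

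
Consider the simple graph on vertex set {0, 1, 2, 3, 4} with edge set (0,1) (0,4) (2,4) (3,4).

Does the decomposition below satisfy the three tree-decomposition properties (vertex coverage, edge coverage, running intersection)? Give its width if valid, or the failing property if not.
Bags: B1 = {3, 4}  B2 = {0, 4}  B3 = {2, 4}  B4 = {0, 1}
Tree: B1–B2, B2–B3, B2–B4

Yes; width 1.

Vertex coverage: the bags together contain {0, 1, 2, 3, 4}, the full vertex set. Edge coverage: each edge of G has both endpoints in at least one bag. Running intersection: for every vertex, the bags containing it form a connected subtree. All three properties hold, so this is a valid tree decomposition of width max|bag| − 1 = 1, and hence tw(G) ≤ 1.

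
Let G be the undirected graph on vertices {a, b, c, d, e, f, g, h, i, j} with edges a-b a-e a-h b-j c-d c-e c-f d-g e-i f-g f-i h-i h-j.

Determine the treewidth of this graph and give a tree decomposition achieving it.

Every bag has size at most 3, so the width is 3 − 1 = 2 and tw(G) ≤ 2. Since d–g–f–c–d is a cycle in G, G is not acyclic. Forests are exactly the graphs of treewidth ≤ 1, so tw(G) ≥ 2. The upper and lower bounds meet at 2, so that is the treewidth.

Treewidth 2.
One such decomposition:
Bags: B1 = {c, d, g}  B2 = {c, f, g}  B3 = {c, e, f}  B4 = {e, f, i}  B5 = {a, e, i}  B6 = {a, h, i}  B7 = {a, b, h}  B8 = {b, h, j}
Tree: B1–B2, B2–B3, B3–B4, B4–B5, B5–B6, B6–B7, B7–B8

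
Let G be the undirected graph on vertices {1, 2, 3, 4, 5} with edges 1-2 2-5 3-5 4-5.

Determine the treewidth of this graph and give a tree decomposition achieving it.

Treewidth 1.
One optimal decomposition is:
Bags: B1 = {3, 5}  B2 = {4, 5}  B3 = {2, 5}  B4 = {1, 2}
Tree: B1–B2, B2–B3, B3–B4

Every bag has size at most 2, so the width is 2 − 1 = 1 and tw(G) ≤ 1. Any graph with an edge has treewidth ≥ 1, and G has the edge 5–3. The upper and lower bounds meet at 1, so that is the treewidth.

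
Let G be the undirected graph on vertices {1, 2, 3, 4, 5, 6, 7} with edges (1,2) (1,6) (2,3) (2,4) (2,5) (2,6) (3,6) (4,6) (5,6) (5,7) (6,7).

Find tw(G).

A width-2 tree decomposition is:
Bags: B1 = {2, 3, 6}  B2 = {1, 2, 6}  B3 = {2, 5, 6}  B4 = {2, 4, 6}  B5 = {5, 6, 7}
Tree: B1–B2, B2–B3, B3–B4, B3–B5
Each bag holds 3 vertices, so the decomposition has width 2, which upper-bounds the treewidth. For the lower bound, the 3 vertices {1, 2, 6} are pairwise adjacent, and any tree decomposition puts a clique entirely inside one bag — forcing width ≥ 2. Therefore the treewidth is 2.

2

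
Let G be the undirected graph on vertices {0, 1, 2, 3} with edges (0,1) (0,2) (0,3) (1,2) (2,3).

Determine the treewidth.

A width-2 tree decomposition is:
Bags: B1 = {0, 1, 2}  B2 = {0, 2, 3}
Tree: B1–B2
Each bag holds 3 vertices, so the decomposition has width 2, which upper-bounds the treewidth. For the lower bound, the 3 vertices {0, 1, 2} are pairwise adjacent, and any tree decomposition puts a clique entirely inside one bag — forcing width ≥ 2. Hence tw(G) = 2 exactly.

2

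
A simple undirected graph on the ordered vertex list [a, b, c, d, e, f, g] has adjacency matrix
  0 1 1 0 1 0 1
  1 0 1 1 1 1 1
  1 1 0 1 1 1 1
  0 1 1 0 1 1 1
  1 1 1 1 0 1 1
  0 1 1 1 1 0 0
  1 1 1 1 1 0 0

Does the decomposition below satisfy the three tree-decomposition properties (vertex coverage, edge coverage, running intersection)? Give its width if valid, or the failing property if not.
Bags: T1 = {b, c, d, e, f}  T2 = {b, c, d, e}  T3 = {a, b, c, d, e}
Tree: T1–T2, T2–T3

A tree decomposition must satisfy three properties: every vertex lies in some bag; for every edge, both endpoints lie together in some bag; and for every vertex, the bags containing it form a connected subtree. Here vertex g appears in no bag, so the decomposition is invalid.

No — vertex g appears in no bag.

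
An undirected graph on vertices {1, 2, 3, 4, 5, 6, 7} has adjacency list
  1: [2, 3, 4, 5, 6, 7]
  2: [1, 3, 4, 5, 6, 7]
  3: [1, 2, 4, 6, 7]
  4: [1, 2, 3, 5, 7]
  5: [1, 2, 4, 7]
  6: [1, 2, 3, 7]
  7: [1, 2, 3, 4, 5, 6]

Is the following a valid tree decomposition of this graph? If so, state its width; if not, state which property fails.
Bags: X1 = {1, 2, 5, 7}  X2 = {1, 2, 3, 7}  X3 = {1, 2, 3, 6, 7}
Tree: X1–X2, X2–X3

A tree decomposition must satisfy three properties: every vertex lies in some bag; for every edge, both endpoints lie together in some bag; and for every vertex, the bags containing it form a connected subtree. Here vertex 4 appears in no bag, so the decomposition is invalid.

No — vertex 4 appears in no bag.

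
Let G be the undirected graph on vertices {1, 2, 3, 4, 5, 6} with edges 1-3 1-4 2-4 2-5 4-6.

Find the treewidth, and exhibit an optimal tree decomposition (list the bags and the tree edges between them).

Treewidth 1.
Bags: B1 = {2, 4}  B2 = {2, 5}  B3 = {1, 4}  B4 = {1, 3}  B5 = {4, 6}
Tree: B1–B2, B1–B3, B3–B4, B3–B5

Every bag has size at most 2, so the width is 2 − 1 = 1 and tw(G) ≤ 1. Any graph with an edge has treewidth ≥ 1, and G has the edge 2–4. The upper and lower bounds meet at 1, so that is the treewidth.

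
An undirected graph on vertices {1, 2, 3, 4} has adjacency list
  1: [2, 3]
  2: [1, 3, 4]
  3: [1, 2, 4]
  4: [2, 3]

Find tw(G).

2

A width-2 tree decomposition is:
Bags: B1 = {2, 3, 4}  B2 = {1, 2, 3}
Tree: B1–B2
Every bag has size at most 3, so the width is 3 − 1 = 2 and tw(G) ≤ 2. Conversely, {1, 2, 3} is a clique of size 3, and the vertices of any clique must share a bag in every tree decomposition; so some bag has ≥ 3 vertices and tw(G) ≥ 2. Hence tw(G) = 2 exactly.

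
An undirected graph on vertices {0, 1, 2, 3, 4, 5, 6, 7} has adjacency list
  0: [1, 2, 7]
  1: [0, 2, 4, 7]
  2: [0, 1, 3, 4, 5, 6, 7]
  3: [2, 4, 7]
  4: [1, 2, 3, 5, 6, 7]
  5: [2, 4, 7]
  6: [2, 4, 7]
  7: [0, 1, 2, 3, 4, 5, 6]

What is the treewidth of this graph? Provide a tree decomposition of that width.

Each bag holds 4 vertices, so the decomposition has width 3, which upper-bounds the treewidth. For the lower bound, the 4 vertices {0, 1, 2, 7} are pairwise adjacent, and any tree decomposition puts a clique entirely inside one bag — forcing width ≥ 3. Combining the bounds, tw(G) = 3.

Treewidth 3.
Bags: B1 = {1, 2, 4, 7}  B2 = {2, 3, 4, 7}  B3 = {2, 4, 6, 7}  B4 = {0, 1, 2, 7}  B5 = {2, 4, 5, 7}
Tree: B1–B2, B2–B3, B1–B4, B2–B5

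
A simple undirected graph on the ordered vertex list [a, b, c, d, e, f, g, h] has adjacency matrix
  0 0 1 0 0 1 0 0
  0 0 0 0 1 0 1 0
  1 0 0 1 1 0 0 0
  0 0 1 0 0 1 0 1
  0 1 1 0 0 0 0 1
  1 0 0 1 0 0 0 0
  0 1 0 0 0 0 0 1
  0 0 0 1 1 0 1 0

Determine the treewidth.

2

A width-2 tree decomposition is:
Bags: B1 = {b, g, h}  B2 = {b, e, h}  B3 = {d, e, h}  B4 = {c, d, e}  B5 = {c, d, f}  B6 = {a, c, f}
Tree: B1–B2, B2–B3, B3–B4, B4–B5, B5–B6
Every bag has size at most 3, so the width is 3 − 1 = 2 and tw(G) ≤ 2. The edges g–b–e–h–g form a cycle, so G is not a tree and its treewidth is at least 2. Combining the bounds, tw(G) = 2.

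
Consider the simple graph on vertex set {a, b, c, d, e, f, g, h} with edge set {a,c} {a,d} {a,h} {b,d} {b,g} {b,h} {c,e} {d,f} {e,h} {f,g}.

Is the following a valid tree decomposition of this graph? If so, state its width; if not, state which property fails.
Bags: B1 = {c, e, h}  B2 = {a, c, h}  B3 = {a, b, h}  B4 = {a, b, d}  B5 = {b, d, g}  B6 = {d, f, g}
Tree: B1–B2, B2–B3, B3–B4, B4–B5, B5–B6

Yes; width 2.

Every vertex of G appears in some bag (union = {a, b, c, d, e, f, g, h}); every edge is covered by a bag; and for each vertex v the set of bags containing v is connected in the bag tree. The decomposition is therefore valid. The largest bag has 3 vertices, so the width is 2.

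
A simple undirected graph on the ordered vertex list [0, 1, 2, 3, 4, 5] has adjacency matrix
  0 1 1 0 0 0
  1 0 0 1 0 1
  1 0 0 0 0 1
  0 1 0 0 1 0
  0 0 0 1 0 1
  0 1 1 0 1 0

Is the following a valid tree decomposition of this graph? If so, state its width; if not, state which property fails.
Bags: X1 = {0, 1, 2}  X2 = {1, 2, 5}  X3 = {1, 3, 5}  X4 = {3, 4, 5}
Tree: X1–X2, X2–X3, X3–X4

Vertex coverage: the bags together contain {0, 1, 2, 3, 4, 5}, the full vertex set. Edge coverage: each edge of G has both endpoints in at least one bag. Running intersection: for every vertex, the bags containing it form a connected subtree. All three properties hold, so this is a valid tree decomposition of width max|bag| − 1 = 2, and hence tw(G) ≤ 2.

Yes; width 2.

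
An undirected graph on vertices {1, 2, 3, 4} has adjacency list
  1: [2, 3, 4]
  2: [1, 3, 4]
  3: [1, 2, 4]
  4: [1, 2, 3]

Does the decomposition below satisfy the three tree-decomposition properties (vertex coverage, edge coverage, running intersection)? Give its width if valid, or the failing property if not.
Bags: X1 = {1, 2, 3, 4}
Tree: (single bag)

Yes; width 3.

Checking the three conditions: (i) the bags cover all of {1, 2, 3, 4}; (ii) for each edge, some bag contains both endpoints; (iii) the bags containing any fixed vertex form a subtree. All hold, so the decomposition is valid with width 4 − 1 = 3.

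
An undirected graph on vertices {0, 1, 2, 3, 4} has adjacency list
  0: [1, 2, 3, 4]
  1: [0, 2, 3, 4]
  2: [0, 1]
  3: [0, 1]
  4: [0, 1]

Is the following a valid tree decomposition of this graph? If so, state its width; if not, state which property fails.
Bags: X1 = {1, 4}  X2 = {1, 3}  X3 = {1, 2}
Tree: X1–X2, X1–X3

No — vertex 0 appears in no bag.

A tree decomposition must satisfy three properties: every vertex lies in some bag; for every edge, both endpoints lie together in some bag; and for every vertex, the bags containing it form a connected subtree. Here vertex 0 appears in no bag, so the decomposition is invalid.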